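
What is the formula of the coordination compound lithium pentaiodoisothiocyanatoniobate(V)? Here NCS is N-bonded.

Li[NbI5(NCS)]

Ligands: 5 iodo (I, -1), 1 isothiocyanato (NCS, -1). Ligand charge sum = -6.
With Nb in oxidation state +5, the complex ion is [Nb...]^1−.
Charge balance with lithium (+1) requires 1 complex ion per 1 lithium.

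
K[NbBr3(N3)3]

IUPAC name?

potassium triazidotribromoniobate(V)

The 1 potassium counter-ion carries a total charge of +1, so each complex ion is 1−.
Ligand charges: 3×azido (-1 each), 3×bromo (-1 each); total -6. So Nb + (-6) = 1−, giving Nb = +5.
The complex ion is anionic, so niobium takes the -ate form niobate(V).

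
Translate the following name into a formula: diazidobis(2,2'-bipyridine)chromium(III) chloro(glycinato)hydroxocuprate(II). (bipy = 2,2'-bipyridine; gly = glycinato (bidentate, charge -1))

Cation [Cr…]: ligand charges -2, Cr(III) ⇒ ion charge 1+.
Anion [Cu…]: ligand charges -3, Cu(II) ⇒ ion charge 1−.
One 1+ cation balances one 1− anion.

[Cr(bipy)2(N3)2][CuCl(gly)(OH)]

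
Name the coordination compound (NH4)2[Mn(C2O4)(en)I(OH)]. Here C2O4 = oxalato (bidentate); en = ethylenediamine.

ammonium (ethylenediamine)hydroxoiodooxalatomanganate(II)

The 2 ammonium counter-ions carry a total charge of +2, so each complex ion is 2−.
Ligand charges: 1×hydroxo (-1 each), 1×oxalato (-2 each), 1×iodo (-1 each), 1×ethylenediamine (neutral); total -4. So Mn + (-4) = 2−, giving Mn = +2.
The complex ion is anionic, so manganese takes the -ate form manganate(II).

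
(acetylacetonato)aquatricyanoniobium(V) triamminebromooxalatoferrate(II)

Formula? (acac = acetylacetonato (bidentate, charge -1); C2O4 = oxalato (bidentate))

[Nb(acac)(CN)3(H2O)][FeBr(C2O4)(NH3)3]

Cation [Nb…]: ligand charges -4, Nb(V) ⇒ ion charge 1+.
Anion [Fe…]: ligand charges -3, Fe(II) ⇒ ion charge 1−.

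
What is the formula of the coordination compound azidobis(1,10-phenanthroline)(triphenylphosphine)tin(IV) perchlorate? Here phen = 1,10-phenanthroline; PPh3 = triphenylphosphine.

[Sn(N3)(phen)2(PPh3)](ClO4)3

Ligands: 1 azido (N3, -1), 2 1,10-phenanthroline (phen, neutral), 1 triphenylphosphine (PPh3, neutral). Ligand charge sum = -1.
Charge balance with perchlorate (-1) requires 1 complex ion per 3 perchlorate.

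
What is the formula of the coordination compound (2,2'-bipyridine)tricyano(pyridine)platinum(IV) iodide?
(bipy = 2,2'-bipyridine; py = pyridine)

Ligands: 3 cyano (CN, -1), 1 2,2'-bipyridine (bipy, neutral), 1 pyridine (py, neutral). Ligand charge sum = -3.
With Pt in oxidation state +4, the complex ion is [Pt...]^1+.
Charge balance with iodide (-1) requires 1 complex ion per 1 iodide.

[Pt(bipy)(CN)3(py)]I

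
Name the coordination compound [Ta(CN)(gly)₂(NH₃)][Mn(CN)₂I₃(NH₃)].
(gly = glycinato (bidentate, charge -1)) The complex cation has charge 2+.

Both ions are complex: the cation is named first with the plain metal name, the anion second with the -ate form; each ion's ligands are alphabetised independently.
The complex cation is given as 2+; its ligand charges sum to -3, so Ta = +5.
A 1:1 salt means the anion carries the equal and opposite charge, 2−.
Anion: ligand charges sum to -5; for the ion to be 2−, Mn = +3.

amminecyanobis(glycinato)tantalum(V) amminedicyanotriiodomanganate(III)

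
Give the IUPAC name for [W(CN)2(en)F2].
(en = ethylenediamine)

There is no counter-ion, so the complex is neutral overall.
Ligand charges: 2×fluoro (-1 each), 2×cyano (-1 each), 1×ethylenediamine (neutral); total -4. So W + (-4) = 0, giving W = +4.
Ligands are named alphabetically: cyano before ethylenediamine before fluoro.

dicyano(ethylenediamine)difluorotungsten(IV)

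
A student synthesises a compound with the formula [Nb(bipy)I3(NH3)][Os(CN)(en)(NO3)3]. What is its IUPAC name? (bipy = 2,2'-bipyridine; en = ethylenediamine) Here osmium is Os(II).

ammine(2,2'-bipyridine)triiodoniobium(V) cyano(ethylenediamine)trinitratoosmate(II)

Os is given as +2; the anion's ligand charges sum to -4, so the complex anion is 2−.
A 1:1 salt means the cation carries the equal and opposite charge, 2+.
Cation: ligand charges sum to -3; for the ion to be 2+, Nb = +5.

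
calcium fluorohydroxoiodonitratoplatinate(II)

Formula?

Ca[PtFI(NO3)(OH)]

Ligands: 1 hydroxo (OH, -1), 1 nitrato (NO3, -1), 1 iodo (I, -1), 1 fluoro (F, -1). Ligand charge sum = -4.
With Pt in oxidation state +2, the complex ion is [Pt...]^2−.
Charge balance with calcium (+2) requires 1 complex ion per 1 calcium.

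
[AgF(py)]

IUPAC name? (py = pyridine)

fluoro(pyridine)silver(I)

There is no counter-ion, so the complex is neutral overall.
Ligand charges: 1×pyridine (neutral), 1×fluoro (-1 each); total -1. So Ag + (-1) = 0, giving Ag = +1.
Ligands are named alphabetically: fluoro before pyridine.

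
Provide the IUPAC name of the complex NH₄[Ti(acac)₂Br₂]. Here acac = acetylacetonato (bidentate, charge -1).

The 1 ammonium counter-ion carries a total charge of +1, so each complex ion is 1−.
Ligand charges: 2×bromo (-1 each), 2×acetylacetonato (-1 each); total -4. So Ti + (-4) = 1−, giving Ti = +3.
Ligands are named alphabetically: acetylacetonato before bromo.
The complex ion is anionic, so titanium takes the -ate form titanate(III).

ammonium bis(acetylacetonato)dibromotitanate(III)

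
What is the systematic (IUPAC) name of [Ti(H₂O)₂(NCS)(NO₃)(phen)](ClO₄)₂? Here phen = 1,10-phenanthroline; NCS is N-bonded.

The 2 perchlorate counter-ions carry a total charge of -2, so each complex ion is 2+.
Ligand charges: 2×aqua (neutral), 1×nitrato (-1 each), 1×1,10-phenanthroline (neutral), 1×isothiocyanato (-1 each); total -2. So Ti + (-2) = 2+, giving Ti = +4.
Ligands are named alphabetically: aqua before isothiocyanato before nitrato before phenanthroline.

diaquaisothiocyanatonitrato(1,10-phenanthroline)titanium(IV) perchlorate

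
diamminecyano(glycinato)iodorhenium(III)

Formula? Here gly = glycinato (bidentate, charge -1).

[Re(CN)(gly)I(NH3)2]

Ligands: 2 ammine (NH3, neutral), 1 glycinato (gly, -1), 1 iodo (I, -1), 1 cyano (CN, -1). Ligand charge sum = -3.
With Re in oxidation state +3, the complex ion is [Re...].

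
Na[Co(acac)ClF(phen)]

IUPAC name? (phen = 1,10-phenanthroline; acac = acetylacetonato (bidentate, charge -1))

The 1 sodium counter-ion carries a total charge of +1, so each complex ion is 1−.
Ligand charges: 1×1,10-phenanthroline (neutral), 1×acetylacetonato (-1 each), 1×fluoro (-1 each), 1×chloro (-1 each); total -3. So Co + (-3) = 1−, giving Co = +2.
The complex ion is anionic, so cobalt takes the -ate form cobaltate(II).

sodium (acetylacetonato)chlorofluoro(1,10-phenanthroline)cobaltate(II)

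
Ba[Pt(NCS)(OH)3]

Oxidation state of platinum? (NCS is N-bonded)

+2

1 barium outside the brackets (+2 each) → the complex ion is 2−.
Ligand charges: 3×OH = -3; 1×NCS = -1; sum -4.
Pt + (-4) = 2− ⇒ Pt is +2.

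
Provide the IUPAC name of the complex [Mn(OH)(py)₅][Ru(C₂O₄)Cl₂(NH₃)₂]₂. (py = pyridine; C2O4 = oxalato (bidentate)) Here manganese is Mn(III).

Mn is given as +3; the cation's ligand charges sum to -1, so the complex cation is 2+.
With 2 anions per cation, each anion must be 2/2 = 1−.
Anion: ligand charges sum to -4; for the ion to be 1−, Ru = +3.

hydroxopentakis(pyridine)manganese(III) diamminedichlorooxalatoruthenate(III)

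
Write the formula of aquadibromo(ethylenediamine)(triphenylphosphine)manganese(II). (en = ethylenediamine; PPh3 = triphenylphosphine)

[MnBr2(en)(H2O)(PPh3)]

Ligands: 1 ethylenediamine (en, neutral), 2 bromo (Br, -1), 1 triphenylphosphine (PPh3, neutral), 1 aqua (H2O, neutral). Ligand charge sum = -2.
With Mn in oxidation state +2, the complex ion is [Mn...].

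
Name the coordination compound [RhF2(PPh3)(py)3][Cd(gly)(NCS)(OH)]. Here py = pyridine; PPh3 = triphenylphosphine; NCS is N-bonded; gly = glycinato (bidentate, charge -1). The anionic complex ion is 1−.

difluorotris(pyridine)(triphenylphosphine)rhodium(III) (glycinato)hydroxoisothiocyanatocadmate(II)

The complex anion is given as 1−; its ligand charges sum to -3, so Cd = +2.
A 1:1 salt means the cation carries the equal and opposite charge, 1+.
Cation: ligand charges sum to -2; for the ion to be 1+, Rh = +3.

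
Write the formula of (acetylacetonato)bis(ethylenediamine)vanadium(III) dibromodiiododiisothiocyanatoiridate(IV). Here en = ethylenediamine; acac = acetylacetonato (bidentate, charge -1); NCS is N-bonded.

[V(acac)(en)2][IrBr2I2(NCS)2]

Cation [V…]: ligand charges -1, V(III) ⇒ ion charge 2+.
Anion [Ir…]: ligand charges -6, Ir(IV) ⇒ ion charge 2−.
One 2+ cation balances one 2− anion.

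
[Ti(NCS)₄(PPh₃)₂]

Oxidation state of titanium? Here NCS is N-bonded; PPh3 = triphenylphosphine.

+4

No counter-ion: the bracketed complex is neutral.
Ligand charges: 4×NCS = -4; 2×PPh3 neutral; sum -4.
Ti + (-4) = 0 ⇒ Ti is +4.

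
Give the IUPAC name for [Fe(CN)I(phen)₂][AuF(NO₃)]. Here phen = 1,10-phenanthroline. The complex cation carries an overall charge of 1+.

The complex cation is given as 1+; its ligand charges sum to -2, so Fe = +3.
A 1:1 salt means the anion carries the equal and opposite charge, 1−.
Anion: ligand charges sum to -2; for the ion to be 1−, Au = +1.

cyanoiodobis(1,10-phenanthroline)iron(III) fluoronitratoaurate(I)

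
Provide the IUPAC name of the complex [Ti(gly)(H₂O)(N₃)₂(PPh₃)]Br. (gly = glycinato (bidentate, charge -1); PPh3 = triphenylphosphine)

The 1 bromide counter-ion carries a total charge of -1, so each complex ion is 1+.
Ligand charges: 1×glycinato (-1 each), 2×azido (-1 each), 1×triphenylphosphine (neutral), 1×aqua (neutral); total -3. So Ti + (-3) = 1+, giving Ti = +4.
Ligands are named alphabetically: aqua before azido before glycinato before triphenylphosphine.

aquadiazido(glycinato)(triphenylphosphine)titanium(IV) bromide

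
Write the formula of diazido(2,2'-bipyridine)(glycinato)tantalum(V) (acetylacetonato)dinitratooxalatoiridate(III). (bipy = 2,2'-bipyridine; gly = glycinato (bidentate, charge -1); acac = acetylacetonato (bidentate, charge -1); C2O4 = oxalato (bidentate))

[Ta(bipy)(gly)(N3)2][Ir(acac)(C2O4)(NO3)2]

Cation [Ta…]: ligand charges -3, Ta(V) ⇒ ion charge 2+.
Anion [Ir…]: ligand charges -5, Ir(III) ⇒ ion charge 2−.
One 2+ cation balances one 2− anion.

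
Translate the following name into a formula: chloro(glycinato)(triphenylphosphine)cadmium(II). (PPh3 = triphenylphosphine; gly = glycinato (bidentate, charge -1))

[CdCl(gly)(PPh3)]

Ligands: 1 triphenylphosphine (PPh3, neutral), 1 chloro (Cl, -1), 1 glycinato (gly, -1). Ligand charge sum = -2.
With Cd in oxidation state +2, the complex ion is [Cd...].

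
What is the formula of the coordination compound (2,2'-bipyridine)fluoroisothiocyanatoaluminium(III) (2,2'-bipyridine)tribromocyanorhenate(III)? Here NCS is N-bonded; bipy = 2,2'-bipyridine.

Cation [Al…]: ligand charges -2, Al(III) ⇒ ion charge 1+.
Anion [Re…]: ligand charges -4, Re(III) ⇒ ion charge 1−.

[Al(bipy)F(NCS)][Re(bipy)Br3(CN)]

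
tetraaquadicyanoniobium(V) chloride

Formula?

[Nb(CN)2(H2O)4]Cl3

Ligands: 4 aqua (H2O, neutral), 2 cyano (CN, -1). Ligand charge sum = -2.
Charge balance with chloride (-1) requires 1 complex ion per 3 chloride.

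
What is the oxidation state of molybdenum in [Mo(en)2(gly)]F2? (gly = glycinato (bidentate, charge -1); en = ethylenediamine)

2 fluoride outside the brackets (-1 each) → the complex ion is 2+.
Ligand charges: 1×gly = -1; 2×en neutral; sum -1.
Mo + (-1) = 2+ ⇒ Mo is +3.

+3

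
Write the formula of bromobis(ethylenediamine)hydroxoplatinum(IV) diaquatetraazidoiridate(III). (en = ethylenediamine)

Cation [Pt…]: ligand charges -2, Pt(IV) ⇒ ion charge 2+.
Anion [Ir…]: ligand charges -4, Ir(III) ⇒ ion charge 1−.

[PtBr(en)2(OH)][Ir(H2O)2(N3)4]2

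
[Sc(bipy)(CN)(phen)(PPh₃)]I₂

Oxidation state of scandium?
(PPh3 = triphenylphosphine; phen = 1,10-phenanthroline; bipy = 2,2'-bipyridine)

+3

2 iodide outside the brackets (-1 each) → the complex ion is 2+.
Ligand charges: 1×PPh3 neutral; 1×CN = -1; 1×phen neutral; 1×bipy neutral; sum -1.
Sc + (-1) = 2+ ⇒ Sc is +3.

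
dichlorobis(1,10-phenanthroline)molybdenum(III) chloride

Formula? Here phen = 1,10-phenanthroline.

[MoCl2(phen)2]Cl

Ligands: 2 chloro (Cl, -1), 2 1,10-phenanthroline (phen, neutral). Ligand charge sum = -2.
With Mo in oxidation state +3, the complex ion is [Mo...]^1+.
Charge balance with chloride (-1) requires 1 complex ion per 1 chloride.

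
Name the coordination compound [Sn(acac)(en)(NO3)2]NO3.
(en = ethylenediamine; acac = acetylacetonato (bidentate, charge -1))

The 1 nitrate counter-ion carries a total charge of -1, so each complex ion is 1+.
Ligand charges: 2×nitrato (-1 each), 1×ethylenediamine (neutral), 1×acetylacetonato (-1 each); total -3. So Sn + (-3) = 1+, giving Sn = +4.
Ligands are named alphabetically: acetylacetonato before ethylenediamine before nitrato.

(acetylacetonato)(ethylenediamine)dinitratotin(IV) nitrate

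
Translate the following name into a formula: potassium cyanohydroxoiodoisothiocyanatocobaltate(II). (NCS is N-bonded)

Ligands: 1 iodo (I, -1), 1 cyano (CN, -1), 1 isothiocyanato (NCS, -1), 1 hydroxo (OH, -1). Ligand charge sum = -4.
With Co in oxidation state +2, the complex ion is [Co...]^2−.
Charge balance with potassium (+1) requires 1 complex ion per 2 potassium.

K2[Co(CN)I(NCS)(OH)]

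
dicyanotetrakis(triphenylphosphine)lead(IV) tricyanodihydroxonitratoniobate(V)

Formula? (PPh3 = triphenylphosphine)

[Pb(CN)2(PPh3)4][Nb(CN)3(NO3)(OH)2]2

Cation [Pb…]: ligand charges -2, Pb(IV) ⇒ ion charge 2+.
Anion [Nb…]: ligand charges -6, Nb(V) ⇒ ion charge 1−.
One 2+ cation requires 2 of the 1− anion.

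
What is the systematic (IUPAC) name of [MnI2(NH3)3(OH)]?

triamminehydroxodiiodomanganese(III)

There is no counter-ion, so the complex is neutral overall.
Ligand charges: 2×iodo (-1 each), 1×hydroxo (-1 each), 3×ammine (neutral); total -3. So Mn + (-3) = 0, giving Mn = +3.
Ligands are named alphabetically: ammine before hydroxo before iodo.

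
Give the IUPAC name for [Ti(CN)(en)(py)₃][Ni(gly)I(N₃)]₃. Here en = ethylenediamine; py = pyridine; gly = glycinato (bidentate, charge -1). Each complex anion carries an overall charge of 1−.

Both ions are complex: the cation is named first with the plain metal name, the anion second with the -ate form; each ion's ligands are alphabetised independently.
The complex anion is given as 1−; its ligand charges sum to -3, so Ni = +2.
With 3 anions per cation, the cation must be 3×1 = 3+.
Cation: ligand charges sum to -1; for the ion to be 3+, Ti = +4.

cyano(ethylenediamine)tris(pyridine)titanium(IV) azido(glycinato)iodonickelate(II)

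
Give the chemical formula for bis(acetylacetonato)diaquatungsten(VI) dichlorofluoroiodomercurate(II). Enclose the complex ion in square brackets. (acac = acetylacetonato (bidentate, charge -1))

Cation [W…]: ligand charges -2, W(VI) ⇒ ion charge 4+.
Anion [Hg…]: ligand charges -4, Hg(II) ⇒ ion charge 2−.
One 4+ cation requires 2 of the 2− anion.

[W(acac)2(H2O)2][HgCl2FI]2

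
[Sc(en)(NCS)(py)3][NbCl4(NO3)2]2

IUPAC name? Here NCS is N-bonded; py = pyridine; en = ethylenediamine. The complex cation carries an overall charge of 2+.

(ethylenediamine)isothiocyanatotris(pyridine)scandium(III) tetrachlorodinitratoniobate(V)

The complex cation is given as 2+; its ligand charges sum to -1, so Sc = +3.
With 2 anions per cation, each anion must be 2/2 = 1−.
Anion: ligand charges sum to -6; for the ion to be 1−, Nb = +5.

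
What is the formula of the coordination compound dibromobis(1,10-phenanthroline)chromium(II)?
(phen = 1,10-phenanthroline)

Ligands: 2 bromo (Br, -1), 2 1,10-phenanthroline (phen, neutral). Ligand charge sum = -2.
With Cr in oxidation state +2, the complex ion is [Cr...].

[CrBr2(phen)2]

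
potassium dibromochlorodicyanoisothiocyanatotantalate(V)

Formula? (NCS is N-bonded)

K[TaBr2Cl(CN)2(NCS)]

Ligands: 1 chloro (Cl, -1), 2 cyano (CN, -1), 1 isothiocyanato (NCS, -1), 2 bromo (Br, -1). Ligand charge sum = -6.
Charge balance with potassium (+1) requires 1 complex ion per 1 potassium.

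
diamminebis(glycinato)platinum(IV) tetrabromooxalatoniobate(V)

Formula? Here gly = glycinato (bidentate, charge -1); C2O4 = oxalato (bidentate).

Cation [Pt…]: ligand charges -2, Pt(IV) ⇒ ion charge 2+.
Anion [Nb…]: ligand charges -6, Nb(V) ⇒ ion charge 1−.
One 2+ cation requires 2 of the 1− anion.

[Pt(gly)2(NH3)2][NbBr4(C2O4)]2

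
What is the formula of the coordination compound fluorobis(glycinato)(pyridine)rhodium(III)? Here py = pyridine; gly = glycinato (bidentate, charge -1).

Ligands: 1 pyridine (py, neutral), 2 glycinato (gly, -1), 1 fluoro (F, -1). Ligand charge sum = -3.
With Rh in oxidation state +3, the complex ion is [Rh...].

[RhF(gly)2(py)]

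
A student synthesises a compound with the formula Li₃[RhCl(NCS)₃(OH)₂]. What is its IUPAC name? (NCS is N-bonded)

The 3 lithium counter-ions carry a total charge of +3, so each complex ion is 3−.
Ligand charges: 3×isothiocyanato (-1 each), 2×hydroxo (-1 each), 1×chloro (-1 each); total -6. So Rh + (-6) = 3−, giving Rh = +3.
Ligands are named alphabetically: chloro before hydroxo before isothiocyanato.
The complex ion is anionic, so rhodium takes the -ate form rhodate(III).

lithium chlorodihydroxotriisothiocyanatorhodate(III)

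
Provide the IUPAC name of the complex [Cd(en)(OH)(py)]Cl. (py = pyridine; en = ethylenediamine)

The 1 chloride counter-ion carries a total charge of -1, so each complex ion is 1+.
Ligand charges: 1×pyridine (neutral), 1×ethylenediamine (neutral), 1×hydroxo (-1 each); total -1. So Cd + (-1) = 1+, giving Cd = +2.
Ligands are named alphabetically: ethylenediamine before hydroxo before pyridine.

(ethylenediamine)hydroxo(pyridine)cadmium(II) chloride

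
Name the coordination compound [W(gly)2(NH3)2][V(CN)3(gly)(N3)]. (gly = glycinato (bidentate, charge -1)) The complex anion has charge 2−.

diamminebis(glycinato)tungsten(IV) azidotricyano(glycinato)vanadate(III)

Both ions are complex: the cation is named first with the plain metal name, the anion second with the -ate form; each ion's ligands are alphabetised independently.
The complex anion is given as 2−; its ligand charges sum to -5, so V = +3.
A 1:1 salt means the cation carries the equal and opposite charge, 2+.
Cation: ligand charges sum to -2; for the ion to be 2+, W = +4.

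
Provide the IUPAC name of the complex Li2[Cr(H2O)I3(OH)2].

lithium aquadihydroxotriiodochromate(III)

The 2 lithium counter-ions carry a total charge of +2, so each complex ion is 2−.
Ligand charges: 2×hydroxo (-1 each), 3×iodo (-1 each), 1×aqua (neutral); total -5. So Cr + (-5) = 2−, giving Cr = +3.
Ligands are named alphabetically: aqua before hydroxo before iodo.
The complex ion is anionic, so chromium takes the -ate form chromate(III).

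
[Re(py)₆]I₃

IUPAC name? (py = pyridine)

hexakis(pyridine)rhenium(III) iodide

The 3 iodide counter-ions carry a total charge of -3, so each complex ion is 3+.
Ligand charges: 6×pyridine (neutral); total 0. So Re + (0) = 3+, giving Re = +3.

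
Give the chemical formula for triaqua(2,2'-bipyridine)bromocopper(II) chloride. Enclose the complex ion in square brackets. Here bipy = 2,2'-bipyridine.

[Cu(bipy)Br(H2O)3]Cl

Ligands: 1 2,2'-bipyridine (bipy, neutral), 3 aqua (H2O, neutral), 1 bromo (Br, -1). Ligand charge sum = -1.
With Cu in oxidation state +2, the complex ion is [Cu...]^1+.
Charge balance with chloride (-1) requires 1 complex ion per 1 chloride.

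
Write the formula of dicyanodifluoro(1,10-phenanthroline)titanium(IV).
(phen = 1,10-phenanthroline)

[Ti(CN)2F2(phen)]

Ligands: 2 cyano (CN, -1), 1 1,10-phenanthroline (phen, neutral), 2 fluoro (F, -1). Ligand charge sum = -4.
With Ti in oxidation state +4, the complex ion is [Ti...].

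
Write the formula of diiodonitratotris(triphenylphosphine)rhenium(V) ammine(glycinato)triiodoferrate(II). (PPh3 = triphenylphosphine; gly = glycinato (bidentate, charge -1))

Cation [Re…]: ligand charges -3, Re(V) ⇒ ion charge 2+.
Anion [Fe…]: ligand charges -4, Fe(II) ⇒ ion charge 2−.

[ReI2(NO3)(PPh3)3][Fe(gly)I3(NH3)]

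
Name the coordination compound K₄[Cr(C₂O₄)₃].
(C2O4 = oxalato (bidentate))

potassium trioxalatochromate(II)

The 4 potassium counter-ions carry a total charge of +4, so each complex ion is 4−.
Ligand charges: 3×oxalato (-2 each); total -6. So Cr + (-6) = 4−, giving Cr = +2.
The complex ion is anionic, so chromium takes the -ate form chromate(II).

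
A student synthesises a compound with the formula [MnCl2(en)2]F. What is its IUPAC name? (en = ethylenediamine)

dichlorobis(ethylenediamine)manganese(III) fluoride

The 1 fluoride counter-ion carries a total charge of -1, so each complex ion is 1+.
Ligand charges: 2×chloro (-1 each), 2×ethylenediamine (neutral); total -2. So Mn + (-2) = 1+, giving Mn = +3.
Ligands are named alphabetically: chloro before ethylenediamine.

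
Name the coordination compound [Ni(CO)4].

There is no counter-ion, so the complex is neutral overall.
Ligand charges: 4×carbonyl (neutral); total 0. So Ni + (0) = 0, giving Ni = 0.

tetracarbonylnickel(0)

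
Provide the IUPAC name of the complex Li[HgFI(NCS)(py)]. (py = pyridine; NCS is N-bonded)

The 1 lithium counter-ion carries a total charge of +1, so each complex ion is 1−.
Ligand charges: 1×pyridine (neutral), 1×fluoro (-1 each), 1×isothiocyanato (-1 each), 1×iodo (-1 each); total -3. So Hg + (-3) = 1−, giving Hg = +2.
Ligands are named alphabetically: fluoro before iodo before isothiocyanato before pyridine.
The complex ion is anionic, so mercury takes the -ate form mercurate(II).

lithium fluoroiodoisothiocyanato(pyridine)mercurate(II)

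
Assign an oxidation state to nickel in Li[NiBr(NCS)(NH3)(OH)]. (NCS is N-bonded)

1 lithium outside the brackets (+1 each) → the complex ion is 1−.
Ligand charges: 1×Br = -1; 1×OH = -1; 1×NH3 neutral; 1×NCS = -1; sum -3.
Ni + (-3) = 1− ⇒ Ni is +2.

+2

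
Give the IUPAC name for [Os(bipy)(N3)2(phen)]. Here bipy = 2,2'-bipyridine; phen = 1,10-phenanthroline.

diazido(2,2'-bipyridine)(1,10-phenanthroline)osmium(II)

There is no counter-ion, so the complex is neutral overall.
Ligand charges: 1×2,2'-bipyridine (neutral), 1×1,10-phenanthroline (neutral), 2×azido (-1 each); total -2. So Os + (-2) = 0, giving Os = +2.
Ligands are named alphabetically: azido before bipyridine before phenanthroline.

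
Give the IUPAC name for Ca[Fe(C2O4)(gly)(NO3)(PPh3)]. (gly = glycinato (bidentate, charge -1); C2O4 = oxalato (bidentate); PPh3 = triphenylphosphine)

calcium (glycinato)nitratooxalato(triphenylphosphine)ferrate(II)

The 1 calcium counter-ion carries a total charge of +2, so each complex ion is 2−.
Ligand charges: 1×nitrato (-1 each), 1×glycinato (-1 each), 1×oxalato (-2 each), 1×triphenylphosphine (neutral); total -4. So Fe + (-4) = 2−, giving Fe = +2.
The complex ion is anionic, so iron takes the -ate form ferrate(II).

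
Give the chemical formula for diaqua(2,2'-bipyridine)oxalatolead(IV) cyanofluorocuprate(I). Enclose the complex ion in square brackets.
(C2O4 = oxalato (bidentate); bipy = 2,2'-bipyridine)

Cation [Pb…]: ligand charges -2, Pb(IV) ⇒ ion charge 2+.
Anion [Cu…]: ligand charges -2, Cu(I) ⇒ ion charge 1−.
One 2+ cation requires 2 of the 1− anion.

[Pb(bipy)(C2O4)(H2O)2][Cu(CN)F]2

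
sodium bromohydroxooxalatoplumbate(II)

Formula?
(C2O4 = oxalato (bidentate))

Ligands: 1 oxalato (C2O4, -2), 1 hydroxo (OH, -1), 1 bromo (Br, -1). Ligand charge sum = -4.
With Pb in oxidation state +2, the complex ion is [Pb...]^2−.
Charge balance with sodium (+1) requires 1 complex ion per 2 sodium.

Na2[PbBr(C2O4)(OH)]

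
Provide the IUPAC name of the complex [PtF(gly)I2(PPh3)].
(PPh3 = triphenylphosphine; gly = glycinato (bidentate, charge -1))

There is no counter-ion, so the complex is neutral overall.
Ligand charges: 1×fluoro (-1 each), 2×iodo (-1 each), 1×triphenylphosphine (neutral), 1×glycinato (-1 each); total -4. So Pt + (-4) = 0, giving Pt = +4.
Ligands are named alphabetically: fluoro before glycinato before iodo before triphenylphosphine.

fluoro(glycinato)diiodo(triphenylphosphine)platinum(IV)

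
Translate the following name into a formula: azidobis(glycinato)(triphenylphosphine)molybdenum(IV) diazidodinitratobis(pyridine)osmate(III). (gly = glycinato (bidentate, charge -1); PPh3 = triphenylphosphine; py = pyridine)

Cation [Mo…]: ligand charges -3, Mo(IV) ⇒ ion charge 1+.
Anion [Os…]: ligand charges -4, Os(III) ⇒ ion charge 1−.
One 1+ cation balances one 1− anion.

[Mo(gly)2(N3)(PPh3)][Os(N3)2(NO3)2(py)2]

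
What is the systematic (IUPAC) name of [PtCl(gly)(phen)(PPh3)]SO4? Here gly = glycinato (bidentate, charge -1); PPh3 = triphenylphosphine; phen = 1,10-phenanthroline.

chloro(glycinato)(1,10-phenanthroline)(triphenylphosphine)platinum(IV) sulfate

The 1 sulfate counter-ion carries a total charge of -2, so each complex ion is 2+.
Ligand charges: 1×glycinato (-1 each), 1×triphenylphosphine (neutral), 1×1,10-phenanthroline (neutral), 1×chloro (-1 each); total -2. So Pt + (-2) = 2+, giving Pt = +4.
Ligands are named alphabetically: chloro before glycinato before phenanthroline before triphenylphosphine.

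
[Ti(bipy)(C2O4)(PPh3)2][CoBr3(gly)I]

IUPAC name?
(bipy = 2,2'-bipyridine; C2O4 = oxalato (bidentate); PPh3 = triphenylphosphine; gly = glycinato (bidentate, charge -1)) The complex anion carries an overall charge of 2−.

The complex anion is given as 2−; its ligand charges sum to -5, so Co = +3.
A 1:1 salt means the cation carries the equal and opposite charge, 2+.
Cation: ligand charges sum to -2; for the ion to be 2+, Ti = +4.

(2,2'-bipyridine)oxalatobis(triphenylphosphine)titanium(IV) tribromo(glycinato)iodocobaltate(III)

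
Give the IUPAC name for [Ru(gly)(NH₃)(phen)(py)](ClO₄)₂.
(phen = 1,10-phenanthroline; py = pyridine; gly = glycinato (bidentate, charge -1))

The 2 perchlorate counter-ions carry a total charge of -2, so each complex ion is 2+.
Ligand charges: 1×1,10-phenanthroline (neutral), 1×pyridine (neutral), 1×ammine (neutral), 1×glycinato (-1 each); total -1. So Ru + (-1) = 2+, giving Ru = +3.
Ligands are named alphabetically: ammine before glycinato before phenanthroline before pyridine.

ammine(glycinato)(1,10-phenanthroline)(pyridine)ruthenium(III) perchlorate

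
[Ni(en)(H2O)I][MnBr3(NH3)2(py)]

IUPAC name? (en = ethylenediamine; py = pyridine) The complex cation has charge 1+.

aqua(ethylenediamine)iodonickel(II) diamminetribromo(pyridine)manganate(II)

The complex cation is given as 1+; its ligand charges sum to -1, so Ni = +2.
A 1:1 salt means the anion carries the equal and opposite charge, 1−.
Anion: ligand charges sum to -3; for the ion to be 1−, Mn = +2.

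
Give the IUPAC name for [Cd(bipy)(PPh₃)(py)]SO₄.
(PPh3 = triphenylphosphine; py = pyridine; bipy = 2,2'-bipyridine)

The 1 sulfate counter-ion carries a total charge of -2, so each complex ion is 2+.
Ligand charges: 1×triphenylphosphine (neutral), 1×pyridine (neutral), 1×2,2'-bipyridine (neutral); total 0. So Cd + (0) = 2+, giving Cd = +2.
Ligands are named alphabetically: bipyridine before pyridine before triphenylphosphine.

(2,2'-bipyridine)(pyridine)(triphenylphosphine)cadmium(II) sulfate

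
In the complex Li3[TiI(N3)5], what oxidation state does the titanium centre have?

3 lithium outside the brackets (+1 each) → the complex ion is 3−.
Ligand charges: 5×N3 = -5; 1×I = -1; sum -6.
Ti + (-6) = 3− ⇒ Ti is +3.

+3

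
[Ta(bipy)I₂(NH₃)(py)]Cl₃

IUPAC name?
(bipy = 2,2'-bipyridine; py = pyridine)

ammine(2,2'-bipyridine)diiodo(pyridine)tantalum(V) chloride

The 3 chloride counter-ions carry a total charge of -3, so each complex ion is 3+.
Ligand charges: 2×iodo (-1 each), 1×ammine (neutral), 1×2,2'-bipyridine (neutral), 1×pyridine (neutral); total -2. So Ta + (-2) = 3+, giving Ta = +5.
Ligands are named alphabetically: ammine before bipyridine before iodo before pyridine.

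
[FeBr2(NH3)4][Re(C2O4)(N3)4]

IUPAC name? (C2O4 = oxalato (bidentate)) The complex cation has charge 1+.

Both ions are complex: the cation is named first with the plain metal name, the anion second with the -ate form; each ion's ligands are alphabetised independently.
The complex cation is given as 1+; its ligand charges sum to -2, so Fe = +3.
A 1:1 salt means the anion carries the equal and opposite charge, 1−.
Anion: ligand charges sum to -6; for the ion to be 1−, Re = +5.

tetraamminedibromoiron(III) tetraazidooxalatorhenate(V)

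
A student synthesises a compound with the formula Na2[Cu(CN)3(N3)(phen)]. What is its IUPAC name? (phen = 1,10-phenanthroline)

sodium azidotricyano(1,10-phenanthroline)cuprate(II)

The 2 sodium counter-ions carry a total charge of +2, so each complex ion is 2−.
Ligand charges: 1×1,10-phenanthroline (neutral), 3×cyano (-1 each), 1×azido (-1 each); total -4. So Cu + (-4) = 2−, giving Cu = +2.
Ligands are named alphabetically: azido before cyano before phenanthroline.
The complex ion is anionic, so copper takes the -ate form cuprate(II).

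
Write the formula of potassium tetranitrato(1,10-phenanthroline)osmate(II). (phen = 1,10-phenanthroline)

Ligands: 4 nitrato (NO3, -1), 1 1,10-phenanthroline (phen, neutral). Ligand charge sum = -4.
With Os in oxidation state +2, the complex ion is [Os...]^2−.
Charge balance with potassium (+1) requires 1 complex ion per 2 potassium.

K2[Os(NO3)4(phen)]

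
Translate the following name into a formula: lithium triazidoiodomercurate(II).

Li2[HgI(N3)3]

Ligands: 3 azido (N3, -1), 1 iodo (I, -1). Ligand charge sum = -4.
With Hg in oxidation state +2, the complex ion is [Hg...]^2−.
Charge balance with lithium (+1) requires 1 complex ion per 2 lithium.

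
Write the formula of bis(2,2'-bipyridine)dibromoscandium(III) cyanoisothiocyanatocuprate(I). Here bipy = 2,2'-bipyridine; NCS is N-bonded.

[Sc(bipy)2Br2][Cu(CN)(NCS)]

Cation [Sc…]: ligand charges -2, Sc(III) ⇒ ion charge 1+.
Anion [Cu…]: ligand charges -2, Cu(I) ⇒ ion charge 1−.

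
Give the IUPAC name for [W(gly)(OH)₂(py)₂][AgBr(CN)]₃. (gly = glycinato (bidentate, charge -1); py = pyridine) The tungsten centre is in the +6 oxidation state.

Both ions are complex: the cation is named first with the plain metal name, the anion second with the -ate form; each ion's ligands are alphabetised independently.
W is given as +6; the cation's ligand charges sum to -3, so the complex cation is 3+.
With 3 anions per cation, each anion must be 3/3 = 1−.
Anion: ligand charges sum to -2; for the ion to be 1−, Ag = +1.

(glycinato)dihydroxobis(pyridine)tungsten(VI) bromocyanoargentate(I)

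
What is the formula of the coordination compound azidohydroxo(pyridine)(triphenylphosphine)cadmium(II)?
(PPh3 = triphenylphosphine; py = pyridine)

Ligands: 1 azido (N3, -1), 1 triphenylphosphine (PPh3, neutral), 1 pyridine (py, neutral), 1 hydroxo (OH, -1). Ligand charge sum = -2.
With Cd in oxidation state +2, the complex ion is [Cd...].

[Cd(N3)(OH)(PPh3)(py)]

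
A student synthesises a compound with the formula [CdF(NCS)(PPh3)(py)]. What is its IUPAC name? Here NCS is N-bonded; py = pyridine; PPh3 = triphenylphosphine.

There is no counter-ion, so the complex is neutral overall.
Ligand charges: 1×isothiocyanato (-1 each), 1×fluoro (-1 each), 1×pyridine (neutral), 1×triphenylphosphine (neutral); total -2. So Cd + (-2) = 0, giving Cd = +2.
Ligands are named alphabetically: fluoro before isothiocyanato before pyridine before triphenylphosphine.

fluoroisothiocyanato(pyridine)(triphenylphosphine)cadmium(II)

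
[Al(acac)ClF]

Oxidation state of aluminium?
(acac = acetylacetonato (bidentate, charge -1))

No counter-ion: the bracketed complex is neutral.
Ligand charges: 1×F = -1; 1×acac = -1; 1×Cl = -1; sum -3.
Al + (-3) = 0 ⇒ Al is +3.

+3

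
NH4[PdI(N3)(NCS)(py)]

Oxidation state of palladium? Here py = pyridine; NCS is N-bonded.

1 ammonium outside the brackets (+1 each) → the complex ion is 1−.
Ligand charges: 1×I = -1; 1×py neutral; 1×N3 = -1; 1×NCS = -1; sum -3.
Pd + (-3) = 1− ⇒ Pd is +2.

+2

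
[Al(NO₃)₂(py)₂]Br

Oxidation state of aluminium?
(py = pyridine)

+3

1 bromide outside the brackets (-1 each) → the complex ion is 1+.
Ligand charges: 2×NO3 = -2; 2×py neutral; sum -2.
Al + (-2) = 1+ ⇒ Al is +3.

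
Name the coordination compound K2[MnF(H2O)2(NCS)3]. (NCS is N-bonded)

The 2 potassium counter-ions carry a total charge of +2, so each complex ion is 2−.
Ligand charges: 2×aqua (neutral), 1×fluoro (-1 each), 3×isothiocyanato (-1 each); total -4. So Mn + (-4) = 2−, giving Mn = +2.
The complex ion is anionic, so manganese takes the -ate form manganate(II).

potassium diaquafluorotriisothiocyanatomanganate(II)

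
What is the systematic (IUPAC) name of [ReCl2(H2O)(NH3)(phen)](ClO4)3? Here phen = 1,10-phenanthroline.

The 3 perchlorate counter-ions carry a total charge of -3, so each complex ion is 3+.
Ligand charges: 1×aqua (neutral), 1×1,10-phenanthroline (neutral), 2×chloro (-1 each), 1×ammine (neutral); total -2. So Re + (-2) = 3+, giving Re = +5.
Ligands are named alphabetically: ammine before aqua before chloro before phenanthroline.

ammineaquadichloro(1,10-phenanthroline)rhenium(V) perchlorate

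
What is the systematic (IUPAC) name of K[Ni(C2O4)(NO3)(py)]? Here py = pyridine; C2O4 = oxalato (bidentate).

The 1 potassium counter-ion carries a total charge of +1, so each complex ion is 1−.
Ligand charges: 1×nitrato (-1 each), 1×pyridine (neutral), 1×oxalato (-2 each); total -3. So Ni + (-3) = 1−, giving Ni = +2.
The complex ion is anionic, so nickel takes the -ate form nickelate(II).

potassium nitratooxalato(pyridine)nickelate(II)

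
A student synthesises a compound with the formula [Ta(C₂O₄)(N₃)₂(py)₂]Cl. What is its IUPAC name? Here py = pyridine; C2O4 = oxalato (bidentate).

The 1 chloride counter-ion carries a total charge of -1, so each complex ion is 1+.
Ligand charges: 2×pyridine (neutral), 2×azido (-1 each), 1×oxalato (-2 each); total -4. So Ta + (-4) = 1+, giving Ta = +5.
Ligands are named alphabetically: azido before oxalato before pyridine.

diazidooxalatobis(pyridine)tantalum(V) chloride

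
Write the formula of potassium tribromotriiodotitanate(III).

Ligands: 3 iodo (I, -1), 3 bromo (Br, -1). Ligand charge sum = -6.
With Ti in oxidation state +3, the complex ion is [Ti...]^3−.
Charge balance with potassium (+1) requires 1 complex ion per 3 potassium.

K3[TiBr3I3]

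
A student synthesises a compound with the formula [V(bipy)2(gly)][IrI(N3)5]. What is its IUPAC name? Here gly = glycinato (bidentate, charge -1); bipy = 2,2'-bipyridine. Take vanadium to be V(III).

V is given as +3; the cation's ligand charges sum to -1, so the complex cation is 2+.
A 1:1 salt means the anion carries the equal and opposite charge, 2−.
Anion: ligand charges sum to -6; for the ion to be 2−, Ir = +4.

bis(2,2'-bipyridine)(glycinato)vanadium(III) pentaazidoiodoiridate(IV)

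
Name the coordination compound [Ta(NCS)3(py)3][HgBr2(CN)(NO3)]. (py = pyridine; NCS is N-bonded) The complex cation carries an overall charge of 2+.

Both ions are complex: the cation is named first with the plain metal name, the anion second with the -ate form; each ion's ligands are alphabetised independently.
The complex cation is given as 2+; its ligand charges sum to -3, so Ta = +5.
A 1:1 salt means the anion carries the equal and opposite charge, 2−.
Anion: ligand charges sum to -4; for the ion to be 2−, Hg = +2.

triisothiocyanatotris(pyridine)tantalum(V) dibromocyanonitratomercurate(II)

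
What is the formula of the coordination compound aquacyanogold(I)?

[Au(CN)(H2O)]

Ligands: 1 cyano (CN, -1), 1 aqua (H2O, neutral). Ligand charge sum = -1.
With Au in oxidation state +1, the complex ion is [Au...].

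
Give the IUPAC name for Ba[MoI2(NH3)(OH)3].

barium amminetrihydroxodiiodomolybdate(III)

The 1 barium counter-ion carries a total charge of +2, so each complex ion is 2−.
Ligand charges: 3×hydroxo (-1 each), 2×iodo (-1 each), 1×ammine (neutral); total -5. So Mo + (-5) = 2−, giving Mo = +3.
The complex ion is anionic, so molybdenum takes the -ate form molybdate(III).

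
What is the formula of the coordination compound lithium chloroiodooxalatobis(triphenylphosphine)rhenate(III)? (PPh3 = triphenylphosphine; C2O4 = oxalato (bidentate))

Li[Re(C2O4)ClI(PPh3)2]

Ligands: 2 triphenylphosphine (PPh3, neutral), 1 chloro (Cl, -1), 1 oxalato (C2O4, -2), 1 iodo (I, -1). Ligand charge sum = -4.
With Re in oxidation state +3, the complex ion is [Re...]^1−.
Charge balance with lithium (+1) requires 1 complex ion per 1 lithium.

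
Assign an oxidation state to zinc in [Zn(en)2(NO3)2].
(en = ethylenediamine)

+2

No counter-ion: the bracketed complex is neutral.
Ligand charges: 2×en neutral; 2×NO3 = -2; sum -2.
Zn + (-2) = 0 ⇒ Zn is +2.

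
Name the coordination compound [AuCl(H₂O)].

There is no counter-ion, so the complex is neutral overall.
Ligand charges: 1×aqua (neutral), 1×chloro (-1 each); total -1. So Au + (-1) = 0, giving Au = +1.
Ligands are named alphabetically: aqua before chloro.

aquachlorogold(I)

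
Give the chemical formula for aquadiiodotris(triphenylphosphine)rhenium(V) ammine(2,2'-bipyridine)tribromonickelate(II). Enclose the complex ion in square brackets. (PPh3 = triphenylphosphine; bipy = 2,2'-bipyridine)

Cation [Re…]: ligand charges -2, Re(V) ⇒ ion charge 3+.
Anion [Ni…]: ligand charges -3, Ni(II) ⇒ ion charge 1−.
One 3+ cation requires 3 of the 1− anion.

[Re(H2O)I2(PPh3)3][Ni(bipy)Br3(NH3)]3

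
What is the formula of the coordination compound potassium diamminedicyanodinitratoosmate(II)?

Ligands: 2 cyano (CN, -1), 2 ammine (NH3, neutral), 2 nitrato (NO3, -1). Ligand charge sum = -4.
With Os in oxidation state +2, the complex ion is [Os...]^2−.
Charge balance with potassium (+1) requires 1 complex ion per 2 potassium.

K2[Os(CN)2(NH3)2(NO3)2]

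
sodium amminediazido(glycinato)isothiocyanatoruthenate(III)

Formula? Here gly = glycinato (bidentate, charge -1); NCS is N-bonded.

Na[Ru(gly)(N3)2(NCS)(NH3)]

Ligands: 1 glycinato (gly, -1), 1 ammine (NH3, neutral), 1 isothiocyanato (NCS, -1), 2 azido (N3, -1). Ligand charge sum = -4.
With Ru in oxidation state +3, the complex ion is [Ru...]^1−.
Charge balance with sodium (+1) requires 1 complex ion per 1 sodium.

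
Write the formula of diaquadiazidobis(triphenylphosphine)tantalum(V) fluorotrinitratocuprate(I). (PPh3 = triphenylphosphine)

Cation [Ta…]: ligand charges -2, Ta(V) ⇒ ion charge 3+.
Anion [Cu…]: ligand charges -4, Cu(I) ⇒ ion charge 3−.
One 3+ cation balances one 3− anion.

[Ta(H2O)2(N3)2(PPh3)2][CuF(NO3)3]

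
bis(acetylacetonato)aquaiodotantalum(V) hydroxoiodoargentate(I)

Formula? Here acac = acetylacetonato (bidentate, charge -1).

Cation [Ta…]: ligand charges -3, Ta(V) ⇒ ion charge 2+.
Anion [Ag…]: ligand charges -2, Ag(I) ⇒ ion charge 1−.
One 2+ cation requires 2 of the 1− anion.

[Ta(acac)2(H2O)I][AgI(OH)]2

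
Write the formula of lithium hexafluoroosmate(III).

Li3[OsF6]

Ligands: 6 fluoro (F, -1). Ligand charge sum = -6.
With Os in oxidation state +3, the complex ion is [Os...]^3−.
Charge balance with lithium (+1) requires 1 complex ion per 3 lithium.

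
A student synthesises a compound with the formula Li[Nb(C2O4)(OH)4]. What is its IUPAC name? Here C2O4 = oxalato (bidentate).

lithium tetrahydroxooxalatoniobate(V)

The 1 lithium counter-ion carries a total charge of +1, so each complex ion is 1−.
Ligand charges: 1×oxalato (-2 each), 4×hydroxo (-1 each); total -6. So Nb + (-6) = 1−, giving Nb = +5.
Ligands are named alphabetically: hydroxo before oxalato.
The complex ion is anionic, so niobium takes the -ate form niobate(V).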